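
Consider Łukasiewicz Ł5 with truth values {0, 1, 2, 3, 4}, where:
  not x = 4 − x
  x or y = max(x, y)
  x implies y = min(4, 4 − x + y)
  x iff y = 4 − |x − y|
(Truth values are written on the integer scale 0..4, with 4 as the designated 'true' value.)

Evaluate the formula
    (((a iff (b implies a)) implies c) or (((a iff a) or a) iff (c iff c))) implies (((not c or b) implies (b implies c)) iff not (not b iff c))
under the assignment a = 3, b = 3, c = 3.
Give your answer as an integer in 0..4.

2

b implies a = 3 implies 3 = 4
a iff (b implies a) = 3 iff 4 = 3
(a iff (b implies a)) implies c = 3 implies 3 = 4
a iff a = 3 iff 3 = 4
(a iff a) or a = 4 or 3 = 4
c iff c = 3 iff 3 = 4
((a iff a) or a) iff (c iff c) = 4 iff 4 = 4
((a iff (b implies a)) implies c) or (((a iff a) or a) iff (c iff c)) = 4 or 4 = 4
not c = not 3 = 1
not c or b = 1 or 3 = 3
b implies c = 3 implies 3 = 4
(not c or b) implies (b implies c) = 3 implies 4 = 4
not b = not 3 = 1
not b iff c = 1 iff 3 = 2
not (not b iff c) = not 2 = 2
((not c or b) implies (b implies c)) iff not (not b iff c) = 4 iff 2 = 2
(((a iff (b implies a)) implies c) or (((a iff a) or a) iff (c iff c))) implies (((not c or b) implies (b implies c)) iff not (not b iff c)) = 4 implies 2 = 2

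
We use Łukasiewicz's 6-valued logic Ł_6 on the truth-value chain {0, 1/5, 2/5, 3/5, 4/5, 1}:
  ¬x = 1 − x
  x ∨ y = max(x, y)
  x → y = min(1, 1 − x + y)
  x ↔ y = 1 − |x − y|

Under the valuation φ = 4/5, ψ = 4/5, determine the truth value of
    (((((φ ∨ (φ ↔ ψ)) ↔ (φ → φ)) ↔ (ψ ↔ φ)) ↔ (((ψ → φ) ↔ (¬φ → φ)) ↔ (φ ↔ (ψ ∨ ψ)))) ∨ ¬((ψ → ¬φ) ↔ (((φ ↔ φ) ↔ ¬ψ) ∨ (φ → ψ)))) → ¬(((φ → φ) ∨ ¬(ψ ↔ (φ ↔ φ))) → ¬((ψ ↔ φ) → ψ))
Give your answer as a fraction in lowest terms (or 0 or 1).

φ ↔ ψ = 4/5 ↔ 4/5 = 1
φ ∨ (φ ↔ ψ) = 4/5 ∨ 1 = 1
φ → φ = 4/5 → 4/5 = 1
(φ ∨ (φ ↔ ψ)) ↔ (φ → φ) = 1 ↔ 1 = 1
ψ ↔ φ = 4/5 ↔ 4/5 = 1
((φ ∨ (φ ↔ ψ)) ↔ (φ → φ)) ↔ (ψ ↔ φ) = 1 ↔ 1 = 1
ψ → φ = 4/5 → 4/5 = 1
¬φ = ¬4/5 = 1/5
¬φ → φ = 1/5 → 4/5 = 1
(ψ → φ) ↔ (¬φ → φ) = 1 ↔ 1 = 1
ψ ∨ ψ = 4/5 ∨ 4/5 = 4/5
φ ↔ (ψ ∨ ψ) = 4/5 ↔ 4/5 = 1
((ψ → φ) ↔ (¬φ → φ)) ↔ (φ ↔ (ψ ∨ ψ)) = 1 ↔ 1 = 1
(((φ ∨ (φ ↔ ψ)) ↔ (φ → φ)) ↔ (ψ ↔ φ)) ↔ (((ψ → φ) ↔ (¬φ → φ)) ↔ (φ ↔ (ψ ∨ ψ))) = 1 ↔ 1 = 1
¬φ = ¬4/5 = 1/5
ψ → ¬φ = 4/5 → 1/5 = 2/5
φ ↔ φ = 4/5 ↔ 4/5 = 1
¬ψ = ¬4/5 = 1/5
(φ ↔ φ) ↔ ¬ψ = 1 ↔ 1/5 = 1/5
φ → ψ = 4/5 → 4/5 = 1
((φ ↔ φ) ↔ ¬ψ) ∨ (φ → ψ) = 1/5 ∨ 1 = 1
(ψ → ¬φ) ↔ (((φ ↔ φ) ↔ ¬ψ) ∨ (φ → ψ)) = 2/5 ↔ 1 = 2/5
¬((ψ → ¬φ) ↔ (((φ ↔ φ) ↔ ¬ψ) ∨ (φ → ψ))) = ¬2/5 = 3/5
((((φ ∨ (φ ↔ ψ)) ↔ (φ → φ)) ↔ (ψ ↔ φ)) ↔ (((ψ → φ) ↔ (¬φ → φ)) ↔ (φ ↔ (ψ ∨ ψ)))) ∨ ¬((ψ → ¬φ) ↔ (((φ ↔ φ) ↔ ¬ψ) ∨ (φ → ψ))) = 1 ∨ 3/5 = 1
φ → φ = 4/5 → 4/5 = 1
φ ↔ φ = 4/5 ↔ 4/5 = 1
ψ ↔ (φ ↔ φ) = 4/5 ↔ 1 = 4/5
¬(ψ ↔ (φ ↔ φ)) = ¬4/5 = 1/5
(φ → φ) ∨ ¬(ψ ↔ (φ ↔ φ)) = 1 ∨ 1/5 = 1
ψ ↔ φ = 4/5 ↔ 4/5 = 1
(ψ ↔ φ) → ψ = 1 → 4/5 = 4/5
¬((ψ ↔ φ) → ψ) = ¬4/5 = 1/5
((φ → φ) ∨ ¬(ψ ↔ (φ ↔ φ))) → ¬((ψ ↔ φ) → ψ) = 1 → 1/5 = 1/5
¬(((φ → φ) ∨ ¬(ψ ↔ (φ ↔ φ))) → ¬((ψ ↔ φ) → ψ)) = ¬1/5 = 4/5
(((((φ ∨ (φ ↔ ψ)) ↔ (φ → φ)) ↔ (ψ ↔ φ)) ↔ (((ψ → φ) ↔ (¬φ → φ)) ↔ (φ ↔ (ψ ∨ ψ)))) ∨ ¬((ψ → ¬φ) ↔ (((φ ↔ φ) ↔ ¬ψ) ∨ (φ → ψ)))) → ¬(((φ → φ) ∨ ¬(ψ ↔ (φ ↔ φ))) → ¬((ψ ↔ φ) → ψ)) = 1 → 4/5 = 4/5

4/5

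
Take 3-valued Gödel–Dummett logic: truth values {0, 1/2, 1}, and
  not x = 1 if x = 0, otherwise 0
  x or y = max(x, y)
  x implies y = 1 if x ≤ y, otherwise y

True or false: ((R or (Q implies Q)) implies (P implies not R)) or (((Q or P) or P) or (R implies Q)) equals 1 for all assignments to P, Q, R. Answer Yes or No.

Counterexample: take P = 1/2, Q = 0, R = 1/2.
Q implies Q = 0 implies 0 = 1
R or (Q implies Q) = 1/2 or 1 = 1
not R = not 1/2 = 0
P implies not R = 1/2 implies 0 = 0
(R or (Q implies Q)) implies (P implies not R) = 1 implies 0 = 0
Q or P = 0 or 1/2 = 1/2
(Q or P) or P = 1/2 or 1/2 = 1/2
R implies Q = 1/2 implies 0 = 0
((Q or P) or P) or (R implies Q) = 1/2 or 0 = 1/2
((R or (Q implies Q)) implies (P implies not R)) or (((Q or P) or P) or (R implies Q)) = 0 or 1/2 = 1/2
This gives 1/2 ≠ 1.

No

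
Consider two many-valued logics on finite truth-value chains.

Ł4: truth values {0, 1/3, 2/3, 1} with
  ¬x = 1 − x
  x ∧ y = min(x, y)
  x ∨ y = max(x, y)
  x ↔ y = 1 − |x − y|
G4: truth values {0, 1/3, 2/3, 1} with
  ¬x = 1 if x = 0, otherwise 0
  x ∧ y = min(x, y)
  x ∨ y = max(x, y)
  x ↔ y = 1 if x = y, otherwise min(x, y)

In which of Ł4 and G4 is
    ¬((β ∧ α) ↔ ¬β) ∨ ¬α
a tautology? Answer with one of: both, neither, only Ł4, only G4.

only G4

In Ł4: at α = 1/3, β = 1/3 the value is 2/3 — not a tautology.
In G4: every assignment gives 1 — tautology.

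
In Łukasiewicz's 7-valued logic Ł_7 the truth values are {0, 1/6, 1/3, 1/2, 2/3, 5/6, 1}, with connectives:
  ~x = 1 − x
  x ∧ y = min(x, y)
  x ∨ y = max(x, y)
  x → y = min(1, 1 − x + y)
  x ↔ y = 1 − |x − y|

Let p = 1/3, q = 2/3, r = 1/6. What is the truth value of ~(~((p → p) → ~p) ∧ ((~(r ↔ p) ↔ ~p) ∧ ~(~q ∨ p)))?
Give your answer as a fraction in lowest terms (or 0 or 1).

2/3

p → p = 1/3 → 1/3 = 1
~p = ~1/3 = 2/3
(p → p) → ~p = 1 → 2/3 = 2/3
~((p → p) → ~p) = ~2/3 = 1/3
r ↔ p = 1/6 ↔ 1/3 = 5/6
~(r ↔ p) = ~5/6 = 1/6
~p = ~1/3 = 2/3
~(r ↔ p) ↔ ~p = 1/6 ↔ 2/3 = 1/2
~q = ~2/3 = 1/3
~q ∨ p = 1/3 ∨ 1/3 = 1/3
~(~q ∨ p) = ~1/3 = 2/3
(~(r ↔ p) ↔ ~p) ∧ ~(~q ∨ p) = 1/2 ∧ 2/3 = 1/2
~((p → p) → ~p) ∧ ((~(r ↔ p) ↔ ~p) ∧ ~(~q ∨ p)) = 1/3 ∧ 1/2 = 1/3
~(~((p → p) → ~p) ∧ ((~(r ↔ p) ↔ ~p) ∧ ~(~q ∨ p))) = ~1/3 = 2/3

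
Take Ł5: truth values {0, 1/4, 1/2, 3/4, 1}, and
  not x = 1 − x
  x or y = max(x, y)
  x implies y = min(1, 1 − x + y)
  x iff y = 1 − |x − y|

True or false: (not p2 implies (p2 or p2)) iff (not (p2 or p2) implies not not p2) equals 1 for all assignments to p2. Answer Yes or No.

Yes

p2 = 0 ↦ 1
p2 = 1/4 ↦ 1
p2 = 1/2 ↦ 1
p2 = 3/4 ↦ 1
p2 = 1 ↦ 1
Every assignment gives a value ≥ 1.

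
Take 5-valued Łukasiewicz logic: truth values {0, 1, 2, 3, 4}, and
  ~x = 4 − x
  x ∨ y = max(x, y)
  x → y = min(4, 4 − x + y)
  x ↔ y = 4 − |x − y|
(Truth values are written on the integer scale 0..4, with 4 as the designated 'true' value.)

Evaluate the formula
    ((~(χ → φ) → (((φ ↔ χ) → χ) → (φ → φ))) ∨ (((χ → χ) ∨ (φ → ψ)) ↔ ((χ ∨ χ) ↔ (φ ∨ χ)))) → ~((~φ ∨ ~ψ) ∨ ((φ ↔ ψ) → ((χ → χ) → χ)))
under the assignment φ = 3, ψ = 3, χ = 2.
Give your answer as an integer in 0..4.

χ → φ = 2 → 3 = 4
~(χ → φ) = ~4 = 0
φ ↔ χ = 3 ↔ 2 = 3
(φ ↔ χ) → χ = 3 → 2 = 3
φ → φ = 3 → 3 = 4
((φ ↔ χ) → χ) → (φ → φ) = 3 → 4 = 4
~(χ → φ) → (((φ ↔ χ) → χ) → (φ → φ)) = 0 → 4 = 4
χ → χ = 2 → 2 = 4
φ → ψ = 3 → 3 = 4
(χ → χ) ∨ (φ → ψ) = 4 ∨ 4 = 4
χ ∨ χ = 2 ∨ 2 = 2
φ ∨ χ = 3 ∨ 2 = 3
(χ ∨ χ) ↔ (φ ∨ χ) = 2 ↔ 3 = 3
((χ → χ) ∨ (φ → ψ)) ↔ ((χ ∨ χ) ↔ (φ ∨ χ)) = 4 ↔ 3 = 3
(~(χ → φ) → (((φ ↔ χ) → χ) → (φ → φ))) ∨ (((χ → χ) ∨ (φ → ψ)) ↔ ((χ ∨ χ) ↔ (φ ∨ χ))) = 4 ∨ 3 = 4
~φ = ~3 = 1
~ψ = ~3 = 1
~φ ∨ ~ψ = 1 ∨ 1 = 1
φ ↔ ψ = 3 ↔ 3 = 4
χ → χ = 2 → 2 = 4
(χ → χ) → χ = 4 → 2 = 2
(φ ↔ ψ) → ((χ → χ) → χ) = 4 → 2 = 2
(~φ ∨ ~ψ) ∨ ((φ ↔ ψ) → ((χ → χ) → χ)) = 1 ∨ 2 = 2
~((~φ ∨ ~ψ) ∨ ((φ ↔ ψ) → ((χ → χ) → χ))) = ~2 = 2
((~(χ → φ) → (((φ ↔ χ) → χ) → (φ → φ))) ∨ (((χ → χ) ∨ (φ → ψ)) ↔ ((χ ∨ χ) ↔ (φ ∨ χ)))) → ~((~φ ∨ ~ψ) ∨ ((φ ↔ ψ) → ((χ → χ) → χ))) = 4 → 2 = 2

2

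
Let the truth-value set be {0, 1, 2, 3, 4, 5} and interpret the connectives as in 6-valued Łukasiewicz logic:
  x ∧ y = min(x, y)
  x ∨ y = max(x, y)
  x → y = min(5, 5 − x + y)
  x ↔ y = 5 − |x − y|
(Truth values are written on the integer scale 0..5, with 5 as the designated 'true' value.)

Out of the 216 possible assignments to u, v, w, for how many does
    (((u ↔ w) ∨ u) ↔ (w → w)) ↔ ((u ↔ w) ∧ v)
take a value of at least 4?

105

value 5: 70 assignments (counts)
value 4: 35 assignments (counts)
value 3: 34 assignments
value 2: 35 assignments
value 1: 26 assignments
value 0: 16 assignments
So 105 of the 216 assignments meet the threshold.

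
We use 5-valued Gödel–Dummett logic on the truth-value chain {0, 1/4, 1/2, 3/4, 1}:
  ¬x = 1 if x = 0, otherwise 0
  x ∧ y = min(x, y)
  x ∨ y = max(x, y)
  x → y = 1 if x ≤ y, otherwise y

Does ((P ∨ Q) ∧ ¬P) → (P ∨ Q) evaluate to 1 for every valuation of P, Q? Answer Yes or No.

Yes

At P = 0, Q = 3/4, for instance:
P ∨ Q = 0 ∨ 3/4 = 3/4
¬P = ¬0 = 1
(P ∨ Q) ∧ ¬P = 3/4 ∧ 1 = 3/4
((P ∨ Q) ∧ ¬P) → (P ∨ Q) = 3/4 → 3/4 = 1
and checking the remaining 24 assignments likewise gives ≥ 1 in every case.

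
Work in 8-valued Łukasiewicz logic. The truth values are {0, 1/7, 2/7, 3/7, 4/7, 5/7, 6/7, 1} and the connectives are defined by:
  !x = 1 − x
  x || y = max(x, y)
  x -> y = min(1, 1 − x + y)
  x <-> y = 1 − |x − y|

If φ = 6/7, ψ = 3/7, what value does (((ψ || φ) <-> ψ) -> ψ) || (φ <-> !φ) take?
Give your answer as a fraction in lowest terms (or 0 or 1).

ψ || φ = 3/7 || 6/7 = 6/7
(ψ || φ) <-> ψ = 6/7 <-> 3/7 = 4/7
((ψ || φ) <-> ψ) -> ψ = 4/7 -> 3/7 = 6/7
!φ = !6/7 = 1/7
φ <-> !φ = 6/7 <-> 1/7 = 2/7
(((ψ || φ) <-> ψ) -> ψ) || (φ <-> !φ) = 6/7 || 2/7 = 6/7

6/7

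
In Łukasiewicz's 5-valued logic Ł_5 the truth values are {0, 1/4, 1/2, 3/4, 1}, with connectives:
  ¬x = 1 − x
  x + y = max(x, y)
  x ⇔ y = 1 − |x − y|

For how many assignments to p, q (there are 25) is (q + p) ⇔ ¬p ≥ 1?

value 1: 5 assignments (counts)
value 3/4: 4 assignments
value 1/2: 8 assignments
value 1/4: 2 assignments
value 0: 6 assignments
So 5 of the 25 assignments meet the threshold.

5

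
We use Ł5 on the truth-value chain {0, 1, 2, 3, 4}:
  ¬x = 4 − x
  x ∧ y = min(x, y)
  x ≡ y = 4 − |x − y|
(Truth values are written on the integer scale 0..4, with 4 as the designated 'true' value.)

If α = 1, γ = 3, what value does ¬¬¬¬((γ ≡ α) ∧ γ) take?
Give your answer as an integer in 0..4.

γ ≡ α = 3 ≡ 1 = 2
(γ ≡ α) ∧ γ = 2 ∧ 3 = 2
¬((γ ≡ α) ∧ γ) = ¬2 = 2
¬¬((γ ≡ α) ∧ γ) = ¬2 = 2
¬¬¬((γ ≡ α) ∧ γ) = ¬2 = 2
¬¬¬¬((γ ≡ α) ∧ γ) = ¬2 = 2

2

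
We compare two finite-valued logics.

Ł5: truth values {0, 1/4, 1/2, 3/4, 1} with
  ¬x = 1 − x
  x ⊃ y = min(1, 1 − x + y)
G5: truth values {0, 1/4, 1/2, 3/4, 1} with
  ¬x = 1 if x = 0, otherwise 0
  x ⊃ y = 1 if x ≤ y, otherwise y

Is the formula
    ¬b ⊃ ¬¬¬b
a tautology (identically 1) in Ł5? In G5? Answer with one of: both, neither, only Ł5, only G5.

In Ł5: every assignment gives 1 — tautology.
In G5: every assignment gives 1 — tautology.

both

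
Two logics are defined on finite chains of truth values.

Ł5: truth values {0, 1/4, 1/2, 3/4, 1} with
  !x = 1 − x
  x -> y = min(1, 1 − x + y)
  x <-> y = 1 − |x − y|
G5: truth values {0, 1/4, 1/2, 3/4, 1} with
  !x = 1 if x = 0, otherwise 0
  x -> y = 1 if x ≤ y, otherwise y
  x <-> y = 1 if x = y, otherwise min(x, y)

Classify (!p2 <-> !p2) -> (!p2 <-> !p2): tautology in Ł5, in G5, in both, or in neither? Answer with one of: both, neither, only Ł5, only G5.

both

In Ł5: every assignment gives 1 — tautology.
In G5: every assignment gives 1 — tautology.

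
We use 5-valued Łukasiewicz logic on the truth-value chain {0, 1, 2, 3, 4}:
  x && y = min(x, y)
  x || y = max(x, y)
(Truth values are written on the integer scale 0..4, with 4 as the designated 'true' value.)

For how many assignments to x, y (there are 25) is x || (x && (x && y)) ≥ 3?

10

value 4: 5 assignments (counts)
value 3: 5 assignments (counts)
value 2: 5 assignments
value 1: 5 assignments
value 0: 5 assignments
So 10 of the 25 assignments meet the threshold.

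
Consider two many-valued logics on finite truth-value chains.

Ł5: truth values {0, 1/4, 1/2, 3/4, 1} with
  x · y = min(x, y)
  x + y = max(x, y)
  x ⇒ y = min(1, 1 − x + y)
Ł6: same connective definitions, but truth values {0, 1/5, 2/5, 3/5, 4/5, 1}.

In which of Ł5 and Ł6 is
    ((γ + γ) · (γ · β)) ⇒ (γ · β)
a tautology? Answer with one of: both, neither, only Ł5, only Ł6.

In Ł5: every assignment gives 1 — tautology.
In Ł6: every assignment gives 1 — tautology.

both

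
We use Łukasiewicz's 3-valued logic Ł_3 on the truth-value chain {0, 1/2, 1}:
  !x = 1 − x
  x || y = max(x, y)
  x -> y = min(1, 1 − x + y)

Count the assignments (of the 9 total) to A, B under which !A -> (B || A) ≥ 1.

A = 0, B = 0 ↦ 0  <
A = 0, B = 1/2 ↦ 1/2  <
A = 0, B = 1 ↦ 1  ≥
A = 1/2, B = 0 ↦ 1  ≥
A = 1/2, B = 1/2 ↦ 1  ≥
A = 1/2, B = 1 ↦ 1  ≥
A = 1, B = 0 ↦ 1  ≥
A = 1, B = 1/2 ↦ 1  ≥
A = 1, B = 1 ↦ 1  ≥
So 7 of the 9 assignments meet the threshold.

7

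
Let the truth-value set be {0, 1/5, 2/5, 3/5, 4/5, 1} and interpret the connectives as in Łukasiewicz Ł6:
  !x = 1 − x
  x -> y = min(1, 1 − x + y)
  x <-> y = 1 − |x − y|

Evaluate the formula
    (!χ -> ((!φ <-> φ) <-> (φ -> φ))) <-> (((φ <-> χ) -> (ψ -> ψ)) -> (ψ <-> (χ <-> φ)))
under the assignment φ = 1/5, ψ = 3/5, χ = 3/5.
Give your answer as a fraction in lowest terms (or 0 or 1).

1

!χ = !3/5 = 2/5
!φ = !1/5 = 4/5
!φ <-> φ = 4/5 <-> 1/5 = 2/5
φ -> φ = 1/5 -> 1/5 = 1
(!φ <-> φ) <-> (φ -> φ) = 2/5 <-> 1 = 2/5
!χ -> ((!φ <-> φ) <-> (φ -> φ)) = 2/5 -> 2/5 = 1
φ <-> χ = 1/5 <-> 3/5 = 3/5
ψ -> ψ = 3/5 -> 3/5 = 1
(φ <-> χ) -> (ψ -> ψ) = 3/5 -> 1 = 1
χ <-> φ = 3/5 <-> 1/5 = 3/5
ψ <-> (χ <-> φ) = 3/5 <-> 3/5 = 1
((φ <-> χ) -> (ψ -> ψ)) -> (ψ <-> (χ <-> φ)) = 1 -> 1 = 1
(!χ -> ((!φ <-> φ) <-> (φ -> φ))) <-> (((φ <-> χ) -> (ψ -> ψ)) -> (ψ <-> (χ <-> φ))) = 1 <-> 1 = 1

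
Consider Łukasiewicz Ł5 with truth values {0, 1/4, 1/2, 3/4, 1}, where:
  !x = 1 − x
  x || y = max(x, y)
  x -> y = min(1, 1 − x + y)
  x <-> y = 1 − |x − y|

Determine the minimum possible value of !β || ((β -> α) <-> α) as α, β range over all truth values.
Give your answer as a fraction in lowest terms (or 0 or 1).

1/2

Take α = 0, β = 1/2:
!β = !1/2 = 1/2
β -> α = 1/2 -> 0 = 1/2
(β -> α) <-> α = 1/2 <-> 0 = 1/2
!β || ((β -> α) <-> α) = 1/2 || 1/2 = 1/2
No assignment yields a value below 1/2, so this is the minimum.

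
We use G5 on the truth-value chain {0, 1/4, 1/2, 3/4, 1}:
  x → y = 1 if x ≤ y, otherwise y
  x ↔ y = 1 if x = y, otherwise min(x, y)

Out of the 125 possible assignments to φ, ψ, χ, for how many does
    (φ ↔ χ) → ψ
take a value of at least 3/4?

90

value 1: 85 assignments (counts)
value 3/4: 5 assignments (counts)
value 1/2: 7 assignments
value 1/4: 11 assignments
value 0: 17 assignments
So 90 of the 125 assignments meet the threshold.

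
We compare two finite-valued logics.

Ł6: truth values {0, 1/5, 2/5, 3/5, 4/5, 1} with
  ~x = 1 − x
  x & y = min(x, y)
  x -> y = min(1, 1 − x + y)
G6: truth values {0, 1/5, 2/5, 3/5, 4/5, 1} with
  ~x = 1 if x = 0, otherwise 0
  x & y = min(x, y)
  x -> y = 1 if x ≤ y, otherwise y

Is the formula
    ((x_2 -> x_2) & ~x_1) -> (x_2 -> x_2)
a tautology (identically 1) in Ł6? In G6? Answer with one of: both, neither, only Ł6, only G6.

In Ł6: every assignment gives 1 — tautology.
In G6: every assignment gives 1 — tautology.

both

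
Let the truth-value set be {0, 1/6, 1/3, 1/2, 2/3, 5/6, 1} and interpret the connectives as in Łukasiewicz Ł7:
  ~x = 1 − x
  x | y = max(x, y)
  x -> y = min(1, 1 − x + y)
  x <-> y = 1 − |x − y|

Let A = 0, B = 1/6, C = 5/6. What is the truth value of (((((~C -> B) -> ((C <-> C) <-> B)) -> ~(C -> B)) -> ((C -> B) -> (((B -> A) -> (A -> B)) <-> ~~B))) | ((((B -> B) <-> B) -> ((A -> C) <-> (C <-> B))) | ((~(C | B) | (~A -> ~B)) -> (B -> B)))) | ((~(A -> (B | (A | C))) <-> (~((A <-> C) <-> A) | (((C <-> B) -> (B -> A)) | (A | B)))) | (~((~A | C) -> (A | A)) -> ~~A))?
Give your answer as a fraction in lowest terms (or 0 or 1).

~C = ~5/6 = 1/6
~C -> B = 1/6 -> 1/6 = 1
C <-> C = 5/6 <-> 5/6 = 1
(C <-> C) <-> B = 1 <-> 1/6 = 1/6
(~C -> B) -> ((C <-> C) <-> B) = 1 -> 1/6 = 1/6
C -> B = 5/6 -> 1/6 = 1/3
~(C -> B) = ~1/3 = 2/3
((~C -> B) -> ((C <-> C) <-> B)) -> ~(C -> B) = 1/6 -> 2/3 = 1
C -> B = 5/6 -> 1/6 = 1/3
B -> A = 1/6 -> 0 = 5/6
A -> B = 0 -> 1/6 = 1
(B -> A) -> (A -> B) = 5/6 -> 1 = 1
~B = ~1/6 = 5/6
~~B = ~5/6 = 1/6
((B -> A) -> (A -> B)) <-> ~~B = 1 <-> 1/6 = 1/6
(C -> B) -> (((B -> A) -> (A -> B)) <-> ~~B) = 1/3 -> 1/6 = 5/6
(((~C -> B) -> ((C <-> C) <-> B)) -> ~(C -> B)) -> ((C -> B) -> (((B -> A) -> (A -> B)) <-> ~~B)) = 1 -> 5/6 = 5/6
B -> B = 1/6 -> 1/6 = 1
(B -> B) <-> B = 1 <-> 1/6 = 1/6
A -> C = 0 -> 5/6 = 1
C <-> B = 5/6 <-> 1/6 = 1/3
(A -> C) <-> (C <-> B) = 1 <-> 1/3 = 1/3
((B -> B) <-> B) -> ((A -> C) <-> (C <-> B)) = 1/6 -> 1/3 = 1
C | B = 5/6 | 1/6 = 5/6
~(C | B) = ~5/6 = 1/6
~A = ~0 = 1
~B = ~1/6 = 5/6
~A -> ~B = 1 -> 5/6 = 5/6
~(C | B) | (~A -> ~B) = 1/6 | 5/6 = 5/6
B -> B = 1/6 -> 1/6 = 1
(~(C | B) | (~A -> ~B)) -> (B -> B) = 5/6 -> 1 = 1
(((B -> B) <-> B) -> ((A -> C) <-> (C <-> B))) | ((~(C | B) | (~A -> ~B)) -> (B -> B)) = 1 | 1 = 1
((((~C -> B) -> ((C <-> C) <-> B)) -> ~(C -> B)) -> ((C -> B) -> (((B -> A) -> (A -> B)) <-> ~~B))) | ((((B -> B) <-> B) -> ((A -> C) <-> (C <-> B))) | ((~(C | B) | (~A -> ~B)) -> (B -> B))) = 5/6 | 1 = 1
A | C = 0 | 5/6 = 5/6
B | (A | C) = 1/6 | 5/6 = 5/6
A -> (B | (A | C)) = 0 -> 5/6 = 1
~(A -> (B | (A | C))) = ~1 = 0
A <-> C = 0 <-> 5/6 = 1/6
(A <-> C) <-> A = 1/6 <-> 0 = 5/6
~((A <-> C) <-> A) = ~5/6 = 1/6
C <-> B = 5/6 <-> 1/6 = 1/3
B -> A = 1/6 -> 0 = 5/6
(C <-> B) -> (B -> A) = 1/3 -> 5/6 = 1
A | B = 0 | 1/6 = 1/6
((C <-> B) -> (B -> A)) | (A | B) = 1 | 1/6 = 1
~((A <-> C) <-> A) | (((C <-> B) -> (B -> A)) | (A | B)) = 1/6 | 1 = 1
~(A -> (B | (A | C))) <-> (~((A <-> C) <-> A) | (((C <-> B) -> (B -> A)) | (A | B))) = 0 <-> 1 = 0
~A = ~0 = 1
~A | C = 1 | 5/6 = 1
A | A = 0 | 0 = 0
(~A | C) -> (A | A) = 1 -> 0 = 0
~((~A | C) -> (A | A)) = ~0 = 1
~A = ~0 = 1
~~A = ~1 = 0
~((~A | C) -> (A | A)) -> ~~A = 1 -> 0 = 0
(~(A -> (B | (A | C))) <-> (~((A <-> C) <-> A) | (((C <-> B) -> (B -> A)) | (A | B)))) | (~((~A | C) -> (A | A)) -> ~~A) = 0 | 0 = 0
(((((~C -> B) -> ((C <-> C) <-> B)) -> ~(C -> B)) -> ((C -> B) -> (((B -> A) -> (A -> B)) <-> ~~B))) | ((((B -> B) <-> B) -> ((A -> C) <-> (C <-> B))) | ((~(C | B) | (~A -> ~B)) -> (B -> B)))) | ((~(A -> (B | (A | C))) <-> (~((A <-> C) <-> A) | (((C <-> B) -> (B -> A)) | (A | B)))) | (~((~A | C) -> (A | A)) -> ~~A)) = 1 | 0 = 1

1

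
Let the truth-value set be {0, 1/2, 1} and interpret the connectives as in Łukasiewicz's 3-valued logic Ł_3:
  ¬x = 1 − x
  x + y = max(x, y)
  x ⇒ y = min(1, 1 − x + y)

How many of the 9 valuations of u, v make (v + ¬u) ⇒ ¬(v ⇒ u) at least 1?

2

u = 0, v = 0 ↦ 0  <
u = 0, v = 1/2 ↦ 1/2  <
u = 0, v = 1 ↦ 1  ≥
u = 1/2, v = 0 ↦ 1/2  <
u = 1/2, v = 1/2 ↦ 1/2  <
u = 1/2, v = 1 ↦ 1/2  <
u = 1, v = 0 ↦ 1  ≥
u = 1, v = 1/2 ↦ 1/2  <
u = 1, v = 1 ↦ 0  <
So 2 of the 9 assignments meet the threshold.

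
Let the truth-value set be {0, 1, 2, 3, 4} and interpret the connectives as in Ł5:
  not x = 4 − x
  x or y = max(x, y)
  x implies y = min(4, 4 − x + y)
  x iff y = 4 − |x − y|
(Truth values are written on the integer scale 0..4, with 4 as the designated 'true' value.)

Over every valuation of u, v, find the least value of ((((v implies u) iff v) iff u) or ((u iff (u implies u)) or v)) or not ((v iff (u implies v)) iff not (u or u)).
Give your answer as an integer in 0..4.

2

Take u = 0, v = 2:
v implies u = 2 implies 0 = 2
(v implies u) iff v = 2 iff 2 = 4
((v implies u) iff v) iff u = 4 iff 0 = 0
u implies u = 0 implies 0 = 4
u iff (u implies u) = 0 iff 4 = 0
(u iff (u implies u)) or v = 0 or 2 = 2
(((v implies u) iff v) iff u) or ((u iff (u implies u)) or v) = 0 or 2 = 2
u implies v = 0 implies 2 = 4
v iff (u implies v) = 2 iff 4 = 2
u or u = 0 or 0 = 0
not (u or u) = not 0 = 4
(v iff (u implies v)) iff not (u or u) = 2 iff 4 = 2
not ((v iff (u implies v)) iff not (u or u)) = not 2 = 2
((((v implies u) iff v) iff u) or ((u iff (u implies u)) or v)) or not ((v iff (u implies v)) iff not (u or u)) = 2 or 2 = 2
No assignment yields a value below 2, so this is the minimum.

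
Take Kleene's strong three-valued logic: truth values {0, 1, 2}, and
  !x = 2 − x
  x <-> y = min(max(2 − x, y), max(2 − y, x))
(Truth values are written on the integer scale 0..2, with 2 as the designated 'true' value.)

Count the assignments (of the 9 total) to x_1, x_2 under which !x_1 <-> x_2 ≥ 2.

x_1 = 0, x_2 = 0 ↦ 0  <
x_1 = 0, x_2 = 1 ↦ 1  <
x_1 = 0, x_2 = 2 ↦ 2  ≥
x_1 = 1, x_2 = 0 ↦ 1  <
x_1 = 1, x_2 = 1 ↦ 1  <
x_1 = 1, x_2 = 2 ↦ 1  <
x_1 = 2, x_2 = 0 ↦ 2  ≥
x_1 = 2, x_2 = 1 ↦ 1  <
x_1 = 2, x_2 = 2 ↦ 0  <
So 2 of the 9 assignments meet the threshold.

2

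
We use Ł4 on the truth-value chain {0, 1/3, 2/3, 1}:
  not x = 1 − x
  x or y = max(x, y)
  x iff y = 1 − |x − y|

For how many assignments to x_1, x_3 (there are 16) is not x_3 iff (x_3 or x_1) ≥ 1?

x_1 = 0, x_3 = 0 ↦ 0  <
x_1 = 0, x_3 = 1/3 ↦ 2/3  <
x_1 = 0, x_3 = 2/3 ↦ 2/3  <
x_1 = 0, x_3 = 1 ↦ 0  <
x_1 = 1/3, x_3 = 0 ↦ 1/3  <
x_1 = 1/3, x_3 = 1/3 ↦ 2/3  <
x_1 = 1/3, x_3 = 2/3 ↦ 2/3  <
x_1 = 1/3, x_3 = 1 ↦ 0  <
x_1 = 2/3, x_3 = 0 ↦ 2/3  <
x_1 = 2/3, x_3 = 1/3 ↦ 1  ≥
x_1 = 2/3, x_3 = 2/3 ↦ 2/3  <
x_1 = 2/3, x_3 = 1 ↦ 0  <
x_1 = 1, x_3 = 0 ↦ 1  ≥
x_1 = 1, x_3 = 1/3 ↦ 2/3  <
x_1 = 1, x_3 = 2/3 ↦ 1/3  <
x_1 = 1, x_3 = 1 ↦ 0  <
So 2 of the 16 assignments meet the threshold.

2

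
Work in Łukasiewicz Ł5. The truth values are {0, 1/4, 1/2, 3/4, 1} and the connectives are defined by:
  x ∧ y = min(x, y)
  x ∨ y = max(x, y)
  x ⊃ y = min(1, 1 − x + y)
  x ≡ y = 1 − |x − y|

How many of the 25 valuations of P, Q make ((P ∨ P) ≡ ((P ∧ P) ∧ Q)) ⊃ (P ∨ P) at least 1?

value 1: 9 assignments (counts)
value 3/4: 3 assignments
value 1/2: 4 assignments
value 1/4: 4 assignments
value 0: 5 assignments
So 9 of the 25 assignments meet the threshold.

9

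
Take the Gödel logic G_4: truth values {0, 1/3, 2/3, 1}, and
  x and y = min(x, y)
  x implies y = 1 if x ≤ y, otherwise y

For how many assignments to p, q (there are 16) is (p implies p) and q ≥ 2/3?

p = 0, q = 0 ↦ 0  <
p = 0, q = 1/3 ↦ 1/3  <
p = 0, q = 2/3 ↦ 2/3  ≥
p = 0, q = 1 ↦ 1  ≥
p = 1/3, q = 0 ↦ 0  <
p = 1/3, q = 1/3 ↦ 1/3  <
p = 1/3, q = 2/3 ↦ 2/3  ≥
p = 1/3, q = 1 ↦ 1  ≥
p = 2/3, q = 0 ↦ 0  <
p = 2/3, q = 1/3 ↦ 1/3  <
p = 2/3, q = 2/3 ↦ 2/3  ≥
p = 2/3, q = 1 ↦ 1  ≥
p = 1, q = 0 ↦ 0  <
p = 1, q = 1/3 ↦ 1/3  <
p = 1, q = 2/3 ↦ 2/3  ≥
p = 1, q = 1 ↦ 1  ≥
So 8 of the 16 assignments meet the threshold.

8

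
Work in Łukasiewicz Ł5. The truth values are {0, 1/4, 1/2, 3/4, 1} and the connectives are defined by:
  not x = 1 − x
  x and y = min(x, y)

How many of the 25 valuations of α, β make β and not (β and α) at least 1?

1

value 1: 1 assignment (counts)
value 3/4: 3 assignments
value 1/2: 7 assignments
value 1/4: 8 assignments
value 0: 6 assignments
So 1 of the 25 assignments meets the threshold.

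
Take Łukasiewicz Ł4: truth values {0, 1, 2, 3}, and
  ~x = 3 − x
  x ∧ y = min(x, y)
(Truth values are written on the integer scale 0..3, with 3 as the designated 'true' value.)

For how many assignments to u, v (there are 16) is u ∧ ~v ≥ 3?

1

u = 0, v = 0 ↦ 0  <
u = 0, v = 1 ↦ 0  <
u = 0, v = 2 ↦ 0  <
u = 0, v = 3 ↦ 0  <
u = 1, v = 0 ↦ 1  <
u = 1, v = 1 ↦ 1  <
u = 1, v = 2 ↦ 1  <
u = 1, v = 3 ↦ 0  <
u = 2, v = 0 ↦ 2  <
u = 2, v = 1 ↦ 2  <
u = 2, v = 2 ↦ 1  <
u = 2, v = 3 ↦ 0  <
u = 3, v = 0 ↦ 3  ≥
u = 3, v = 1 ↦ 2  <
u = 3, v = 2 ↦ 1  <
u = 3, v = 3 ↦ 0  <
So 1 of the 16 assignments meets the threshold.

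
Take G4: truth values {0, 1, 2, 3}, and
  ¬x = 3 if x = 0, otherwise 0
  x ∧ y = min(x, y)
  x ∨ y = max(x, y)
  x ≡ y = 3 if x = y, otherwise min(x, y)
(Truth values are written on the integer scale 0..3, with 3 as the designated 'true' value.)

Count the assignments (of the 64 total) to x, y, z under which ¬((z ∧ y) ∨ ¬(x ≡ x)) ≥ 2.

28

value 3: 28 assignments (counts)
value 0: 36 assignments
So 28 of the 64 assignments meet the threshold.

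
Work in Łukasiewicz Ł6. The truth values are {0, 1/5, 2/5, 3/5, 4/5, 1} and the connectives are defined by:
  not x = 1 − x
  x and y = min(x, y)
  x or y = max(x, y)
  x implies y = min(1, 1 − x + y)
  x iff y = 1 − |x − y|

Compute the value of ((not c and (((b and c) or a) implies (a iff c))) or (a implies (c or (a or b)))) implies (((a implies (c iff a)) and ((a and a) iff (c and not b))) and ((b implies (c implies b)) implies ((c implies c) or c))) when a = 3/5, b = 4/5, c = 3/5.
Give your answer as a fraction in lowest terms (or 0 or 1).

3/5

not c = not 3/5 = 2/5
b and c = 4/5 and 3/5 = 3/5
(b and c) or a = 3/5 or 3/5 = 3/5
a iff c = 3/5 iff 3/5 = 1
((b and c) or a) implies (a iff c) = 3/5 implies 1 = 1
not c and (((b and c) or a) implies (a iff c)) = 2/5 and 1 = 2/5
a or b = 3/5 or 4/5 = 4/5
c or (a or b) = 3/5 or 4/5 = 4/5
a implies (c or (a or b)) = 3/5 implies 4/5 = 1
(not c and (((b and c) or a) implies (a iff c))) or (a implies (c or (a or b))) = 2/5 or 1 = 1
c iff a = 3/5 iff 3/5 = 1
a implies (c iff a) = 3/5 implies 1 = 1
a and a = 3/5 and 3/5 = 3/5
not b = not 4/5 = 1/5
c and not b = 3/5 and 1/5 = 1/5
(a and a) iff (c and not b) = 3/5 iff 1/5 = 3/5
(a implies (c iff a)) and ((a and a) iff (c and not b)) = 1 and 3/5 = 3/5
c implies b = 3/5 implies 4/5 = 1
b implies (c implies b) = 4/5 implies 1 = 1
c implies c = 3/5 implies 3/5 = 1
(c implies c) or c = 1 or 3/5 = 1
(b implies (c implies b)) implies ((c implies c) or c) = 1 implies 1 = 1
((a implies (c iff a)) and ((a and a) iff (c and not b))) and ((b implies (c implies b)) implies ((c implies c) or c)) = 3/5 and 1 = 3/5
((not c and (((b and c) or a) implies (a iff c))) or (a implies (c or (a or b)))) implies (((a implies (c iff a)) and ((a and a) iff (c and not b))) and ((b implies (c implies b)) implies ((c implies c) or c))) = 1 implies 3/5 = 3/5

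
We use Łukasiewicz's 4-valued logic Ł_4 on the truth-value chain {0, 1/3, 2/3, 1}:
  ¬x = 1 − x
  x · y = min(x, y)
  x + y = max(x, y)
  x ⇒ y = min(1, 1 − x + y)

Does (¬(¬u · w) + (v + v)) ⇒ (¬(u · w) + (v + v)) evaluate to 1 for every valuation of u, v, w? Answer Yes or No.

Counterexample: take u = 2/3, v = 0, w = 2/3.
¬u = ¬2/3 = 1/3
¬u · w = 1/3 · 2/3 = 1/3
¬(¬u · w) = ¬1/3 = 2/3
v + v = 0 + 0 = 0
¬(¬u · w) + (v + v) = 2/3 + 0 = 2/3
u · w = 2/3 · 2/3 = 2/3
¬(u · w) = ¬2/3 = 1/3
v + v = 0 + 0 = 0
¬(u · w) + (v + v) = 1/3 + 0 = 1/3
(¬(¬u · w) + (v + v)) ⇒ (¬(u · w) + (v + v)) = 2/3 ⇒ 1/3 = 2/3
This gives 2/3 ≠ 1.

No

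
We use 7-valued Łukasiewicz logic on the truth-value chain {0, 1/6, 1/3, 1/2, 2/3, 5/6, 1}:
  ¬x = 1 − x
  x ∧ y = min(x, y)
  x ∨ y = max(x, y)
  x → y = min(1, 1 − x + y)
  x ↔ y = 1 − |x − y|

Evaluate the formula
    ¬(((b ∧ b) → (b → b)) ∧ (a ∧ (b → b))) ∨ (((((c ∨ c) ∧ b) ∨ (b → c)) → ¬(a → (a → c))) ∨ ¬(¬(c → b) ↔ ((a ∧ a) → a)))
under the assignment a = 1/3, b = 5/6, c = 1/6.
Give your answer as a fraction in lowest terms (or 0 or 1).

1

b ∧ b = 5/6 ∧ 5/6 = 5/6
b → b = 5/6 → 5/6 = 1
(b ∧ b) → (b → b) = 5/6 → 1 = 1
b → b = 5/6 → 5/6 = 1
a ∧ (b → b) = 1/3 ∧ 1 = 1/3
((b ∧ b) → (b → b)) ∧ (a ∧ (b → b)) = 1 ∧ 1/3 = 1/3
¬(((b ∧ b) → (b → b)) ∧ (a ∧ (b → b))) = ¬1/3 = 2/3
c ∨ c = 1/6 ∨ 1/6 = 1/6
(c ∨ c) ∧ b = 1/6 ∧ 5/6 = 1/6
b → c = 5/6 → 1/6 = 1/3
((c ∨ c) ∧ b) ∨ (b → c) = 1/6 ∨ 1/3 = 1/3
a → c = 1/3 → 1/6 = 5/6
a → (a → c) = 1/3 → 5/6 = 1
¬(a → (a → c)) = ¬1 = 0
(((c ∨ c) ∧ b) ∨ (b → c)) → ¬(a → (a → c)) = 1/3 → 0 = 2/3
c → b = 1/6 → 5/6 = 1
¬(c → b) = ¬1 = 0
a ∧ a = 1/3 ∧ 1/3 = 1/3
(a ∧ a) → a = 1/3 → 1/3 = 1
¬(c → b) ↔ ((a ∧ a) → a) = 0 ↔ 1 = 0
¬(¬(c → b) ↔ ((a ∧ a) → a)) = ¬0 = 1
((((c ∨ c) ∧ b) ∨ (b → c)) → ¬(a → (a → c))) ∨ ¬(¬(c → b) ↔ ((a ∧ a) → a)) = 2/3 ∨ 1 = 1
¬(((b ∧ b) → (b → b)) ∧ (a ∧ (b → b))) ∨ (((((c ∨ c) ∧ b) ∨ (b → c)) → ¬(a → (a → c))) ∨ ¬(¬(c → b) ↔ ((a ∧ a) → a))) = 2/3 ∨ 1 = 1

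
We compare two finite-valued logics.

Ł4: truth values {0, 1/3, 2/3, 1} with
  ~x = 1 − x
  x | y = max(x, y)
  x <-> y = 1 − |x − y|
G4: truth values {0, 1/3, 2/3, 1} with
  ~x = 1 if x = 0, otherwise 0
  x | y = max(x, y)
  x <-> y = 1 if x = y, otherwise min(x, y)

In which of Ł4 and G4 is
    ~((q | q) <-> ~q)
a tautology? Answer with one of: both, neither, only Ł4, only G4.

only G4

In Ł4: at q = 1/3 the value is 1/3 — not a tautology.
In G4: every assignment gives 1 — tautology.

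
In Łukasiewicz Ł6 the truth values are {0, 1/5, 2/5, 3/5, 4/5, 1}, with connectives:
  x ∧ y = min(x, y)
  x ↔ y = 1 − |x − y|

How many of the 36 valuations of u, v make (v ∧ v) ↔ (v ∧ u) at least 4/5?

value 1: 21 assignments (counts)
value 4/5: 5 assignments (counts)
value 3/5: 4 assignments
value 2/5: 3 assignments
value 1/5: 2 assignments
value 0: 1 assignment
So 26 of the 36 assignments meet the threshold.

26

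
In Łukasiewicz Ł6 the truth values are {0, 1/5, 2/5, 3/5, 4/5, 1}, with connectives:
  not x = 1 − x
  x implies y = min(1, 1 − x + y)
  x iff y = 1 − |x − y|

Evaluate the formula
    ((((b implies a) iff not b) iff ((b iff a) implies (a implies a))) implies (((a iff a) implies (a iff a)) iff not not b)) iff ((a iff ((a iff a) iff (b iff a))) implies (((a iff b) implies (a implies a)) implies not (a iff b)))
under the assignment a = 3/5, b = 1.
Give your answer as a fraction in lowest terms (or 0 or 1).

b implies a = 1 implies 3/5 = 3/5
not b = not 1 = 0
(b implies a) iff not b = 3/5 iff 0 = 2/5
b iff a = 1 iff 3/5 = 3/5
a implies a = 3/5 implies 3/5 = 1
(b iff a) implies (a implies a) = 3/5 implies 1 = 1
((b implies a) iff not b) iff ((b iff a) implies (a implies a)) = 2/5 iff 1 = 2/5
a iff a = 3/5 iff 3/5 = 1
a iff a = 3/5 iff 3/5 = 1
(a iff a) implies (a iff a) = 1 implies 1 = 1
not b = not 1 = 0
not not b = not 0 = 1
((a iff a) implies (a iff a)) iff not not b = 1 iff 1 = 1
(((b implies a) iff not b) iff ((b iff a) implies (a implies a))) implies (((a iff a) implies (a iff a)) iff not not b) = 2/5 implies 1 = 1
a iff a = 3/5 iff 3/5 = 1
b iff a = 1 iff 3/5 = 3/5
(a iff a) iff (b iff a) = 1 iff 3/5 = 3/5
a iff ((a iff a) iff (b iff a)) = 3/5 iff 3/5 = 1
a iff b = 3/5 iff 1 = 3/5
a implies a = 3/5 implies 3/5 = 1
(a iff b) implies (a implies a) = 3/5 implies 1 = 1
a iff b = 3/5 iff 1 = 3/5
not (a iff b) = not 3/5 = 2/5
((a iff b) implies (a implies a)) implies not (a iff b) = 1 implies 2/5 = 2/5
(a iff ((a iff a) iff (b iff a))) implies (((a iff b) implies (a implies a)) implies not (a iff b)) = 1 implies 2/5 = 2/5
((((b implies a) iff not b) iff ((b iff a) implies (a implies a))) implies (((a iff a) implies (a iff a)) iff not not b)) iff ((a iff ((a iff a) iff (b iff a))) implies (((a iff b) implies (a implies a)) implies not (a iff b))) = 1 iff 2/5 = 2/5

2/5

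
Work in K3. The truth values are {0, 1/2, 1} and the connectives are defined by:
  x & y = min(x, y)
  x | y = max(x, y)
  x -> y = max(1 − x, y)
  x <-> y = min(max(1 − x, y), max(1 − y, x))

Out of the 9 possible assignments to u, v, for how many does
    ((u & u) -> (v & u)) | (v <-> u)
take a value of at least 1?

u = 0, v = 0 ↦ 1  ≥
u = 0, v = 1/2 ↦ 1  ≥
u = 0, v = 1 ↦ 1  ≥
u = 1/2, v = 0 ↦ 1/2  <
u = 1/2, v = 1/2 ↦ 1/2  <
u = 1/2, v = 1 ↦ 1/2  <
u = 1, v = 0 ↦ 0  <
u = 1, v = 1/2 ↦ 1/2  <
u = 1, v = 1 ↦ 1  ≥
So 4 of the 9 assignments meet the threshold.

4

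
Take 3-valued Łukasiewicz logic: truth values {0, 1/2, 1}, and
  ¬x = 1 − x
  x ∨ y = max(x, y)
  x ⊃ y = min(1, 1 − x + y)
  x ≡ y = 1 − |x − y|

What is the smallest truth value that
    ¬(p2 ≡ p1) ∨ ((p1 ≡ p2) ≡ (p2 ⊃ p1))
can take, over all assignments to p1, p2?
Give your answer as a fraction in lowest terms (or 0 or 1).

Take p1 = 1/2, p2 = 0:
p2 ≡ p1 = 0 ≡ 1/2 = 1/2
¬(p2 ≡ p1) = ¬1/2 = 1/2
p1 ≡ p2 = 1/2 ≡ 0 = 1/2
p2 ⊃ p1 = 0 ⊃ 1/2 = 1
(p1 ≡ p2) ≡ (p2 ⊃ p1) = 1/2 ≡ 1 = 1/2
¬(p2 ≡ p1) ∨ ((p1 ≡ p2) ≡ (p2 ⊃ p1)) = 1/2 ∨ 1/2 = 1/2
No assignment yields a value below 1/2, so this is the minimum.

1/2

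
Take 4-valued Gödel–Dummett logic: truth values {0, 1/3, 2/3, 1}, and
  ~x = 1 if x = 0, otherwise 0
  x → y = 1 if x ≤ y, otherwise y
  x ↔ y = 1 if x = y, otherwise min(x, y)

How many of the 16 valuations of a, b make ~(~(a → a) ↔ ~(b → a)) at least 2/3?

a = 0, b = 0 ↦ 0  <
a = 0, b = 1/3 ↦ 1  ≥
a = 0, b = 2/3 ↦ 1  ≥
a = 0, b = 1 ↦ 1  ≥
a = 1/3, b = 0 ↦ 0  <
a = 1/3, b = 1/3 ↦ 0  <
a = 1/3, b = 2/3 ↦ 0  <
a = 1/3, b = 1 ↦ 0  <
a = 2/3, b = 0 ↦ 0  <
a = 2/3, b = 1/3 ↦ 0  <
a = 2/3, b = 2/3 ↦ 0  <
a = 2/3, b = 1 ↦ 0  <
a = 1, b = 0 ↦ 0  <
a = 1, b = 1/3 ↦ 0  <
a = 1, b = 2/3 ↦ 0  <
a = 1, b = 1 ↦ 0  <
So 3 of the 16 assignments meet the threshold.

3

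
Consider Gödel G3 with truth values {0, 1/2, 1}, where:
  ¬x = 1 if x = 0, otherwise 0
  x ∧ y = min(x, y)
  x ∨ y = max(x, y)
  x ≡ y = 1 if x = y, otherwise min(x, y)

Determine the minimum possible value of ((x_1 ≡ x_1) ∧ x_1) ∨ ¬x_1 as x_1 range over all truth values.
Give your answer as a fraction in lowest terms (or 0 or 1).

1/2

Take x_1 = 1/2:
x_1 ≡ x_1 = 1/2 ≡ 1/2 = 1
(x_1 ≡ x_1) ∧ x_1 = 1 ∧ 1/2 = 1/2
¬x_1 = ¬1/2 = 0
((x_1 ≡ x_1) ∧ x_1) ∨ ¬x_1 = 1/2 ∨ 0 = 1/2
No assignment yields a value below 1/2, so this is the minimum.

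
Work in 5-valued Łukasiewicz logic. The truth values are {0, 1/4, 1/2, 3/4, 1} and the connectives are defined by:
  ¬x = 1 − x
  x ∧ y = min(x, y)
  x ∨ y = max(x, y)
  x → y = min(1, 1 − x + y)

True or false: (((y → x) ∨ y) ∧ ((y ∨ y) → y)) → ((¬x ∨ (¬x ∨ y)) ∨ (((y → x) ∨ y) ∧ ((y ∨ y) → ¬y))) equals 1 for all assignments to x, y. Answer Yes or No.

No

Counterexample: take x = 3/4, y = 3/4.
y → x = 3/4 → 3/4 = 1
(y → x) ∨ y = 1 ∨ 3/4 = 1
y ∨ y = 3/4 ∨ 3/4 = 3/4
(y ∨ y) → y = 3/4 → 3/4 = 1
((y → x) ∨ y) ∧ ((y ∨ y) → y) = 1 ∧ 1 = 1
¬x = ¬3/4 = 1/4
¬x = ¬3/4 = 1/4
¬x ∨ y = 1/4 ∨ 3/4 = 3/4
¬x ∨ (¬x ∨ y) = 1/4 ∨ 3/4 = 3/4
y → x = 3/4 → 3/4 = 1
(y → x) ∨ y = 1 ∨ 3/4 = 1
y ∨ y = 3/4 ∨ 3/4 = 3/4
¬y = ¬3/4 = 1/4
(y ∨ y) → ¬y = 3/4 → 1/4 = 1/2
((y → x) ∨ y) ∧ ((y ∨ y) → ¬y) = 1 ∧ 1/2 = 1/2
(¬x ∨ (¬x ∨ y)) ∨ (((y → x) ∨ y) ∧ ((y ∨ y) → ¬y)) = 3/4 ∨ 1/2 = 3/4
(((y → x) ∨ y) ∧ ((y ∨ y) → y)) → ((¬x ∨ (¬x ∨ y)) ∨ (((y → x) ∨ y) ∧ ((y ∨ y) → ¬y))) = 1 → 3/4 = 3/4
This gives 3/4 ≠ 1.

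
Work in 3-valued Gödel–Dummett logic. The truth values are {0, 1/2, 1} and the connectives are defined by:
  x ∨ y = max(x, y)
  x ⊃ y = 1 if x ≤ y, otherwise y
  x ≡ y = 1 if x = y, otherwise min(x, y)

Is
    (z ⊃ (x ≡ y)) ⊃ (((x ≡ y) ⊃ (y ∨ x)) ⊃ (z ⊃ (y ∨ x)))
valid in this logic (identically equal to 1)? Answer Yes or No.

Yes

At x = 1/2, y = 1/2, z = 1, for instance:
x ≡ y = 1/2 ≡ 1/2 = 1
z ⊃ (x ≡ y) = 1 ⊃ 1 = 1
y ∨ x = 1/2 ∨ 1/2 = 1/2
(x ≡ y) ⊃ (y ∨ x) = 1 ⊃ 1/2 = 1/2
z ⊃ (y ∨ x) = 1 ⊃ 1/2 = 1/2
((x ≡ y) ⊃ (y ∨ x)) ⊃ (z ⊃ (y ∨ x)) = 1/2 ⊃ 1/2 = 1
(z ⊃ (x ≡ y)) ⊃ (((x ≡ y) ⊃ (y ∨ x)) ⊃ (z ⊃ (y ∨ x))) = 1 ⊃ 1 = 1
and checking the remaining 26 assignments likewise gives ≥ 1 in every case.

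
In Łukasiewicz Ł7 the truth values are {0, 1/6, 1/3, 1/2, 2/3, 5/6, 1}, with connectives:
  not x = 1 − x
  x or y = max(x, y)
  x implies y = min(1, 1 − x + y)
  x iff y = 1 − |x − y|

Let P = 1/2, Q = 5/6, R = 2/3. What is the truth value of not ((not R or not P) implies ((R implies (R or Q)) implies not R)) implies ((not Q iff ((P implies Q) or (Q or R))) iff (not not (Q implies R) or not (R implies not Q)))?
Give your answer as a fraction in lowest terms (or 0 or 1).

1

not R = not 2/3 = 1/3
not P = not 1/2 = 1/2
not R or not P = 1/3 or 1/2 = 1/2
R or Q = 2/3 or 5/6 = 5/6
R implies (R or Q) = 2/3 implies 5/6 = 1
not R = not 2/3 = 1/3
(R implies (R or Q)) implies not R = 1 implies 1/3 = 1/3
(not R or not P) implies ((R implies (R or Q)) implies not R) = 1/2 implies 1/3 = 5/6
not ((not R or not P) implies ((R implies (R or Q)) implies not R)) = not 5/6 = 1/6
not Q = not 5/6 = 1/6
P implies Q = 1/2 implies 5/6 = 1
Q or R = 5/6 or 2/3 = 5/6
(P implies Q) or (Q or R) = 1 or 5/6 = 1
not Q iff ((P implies Q) or (Q or R)) = 1/6 iff 1 = 1/6
Q implies R = 5/6 implies 2/3 = 5/6
not (Q implies R) = not 5/6 = 1/6
not not (Q implies R) = not 1/6 = 5/6
not Q = not 5/6 = 1/6
R implies not Q = 2/3 implies 1/6 = 1/2
not (R implies not Q) = not 1/2 = 1/2
not not (Q implies R) or not (R implies not Q) = 5/6 or 1/2 = 5/6
(not Q iff ((P implies Q) or (Q or R))) iff (not not (Q implies R) or not (R implies not Q)) = 1/6 iff 5/6 = 1/3
not ((not R or not P) implies ((R implies (R or Q)) implies not R)) implies ((not Q iff ((P implies Q) or (Q or R))) iff (not not (Q implies R) or not (R implies not Q))) = 1/6 implies 1/3 = 1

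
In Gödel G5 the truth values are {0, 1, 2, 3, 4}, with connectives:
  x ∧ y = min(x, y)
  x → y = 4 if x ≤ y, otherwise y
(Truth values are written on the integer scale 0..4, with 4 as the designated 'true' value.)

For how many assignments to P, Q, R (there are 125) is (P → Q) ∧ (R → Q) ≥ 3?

value 4: 55 assignments (counts)
value 3: 9 assignments (counts)
value 2: 16 assignments
value 1: 21 assignments
value 0: 24 assignments
So 64 of the 125 assignments meet the threshold.

64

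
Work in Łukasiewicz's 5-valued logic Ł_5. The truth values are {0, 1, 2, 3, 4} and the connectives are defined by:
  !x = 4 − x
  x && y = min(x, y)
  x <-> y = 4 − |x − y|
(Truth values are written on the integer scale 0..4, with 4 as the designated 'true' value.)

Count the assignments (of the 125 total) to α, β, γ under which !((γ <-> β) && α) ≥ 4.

33

value 4: 33 assignments (counts)
value 3: 35 assignments
value 2: 31 assignments
value 1: 21 assignments
value 0: 5 assignments
So 33 of the 125 assignments meet the threshold.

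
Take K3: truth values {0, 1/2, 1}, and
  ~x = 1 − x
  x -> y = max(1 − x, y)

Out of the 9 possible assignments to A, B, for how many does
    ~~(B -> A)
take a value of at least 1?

5

A = 0, B = 0 ↦ 1  ≥
A = 0, B = 1/2 ↦ 1/2  <
A = 0, B = 1 ↦ 0  <
A = 1/2, B = 0 ↦ 1  ≥
A = 1/2, B = 1/2 ↦ 1/2  <
A = 1/2, B = 1 ↦ 1/2  <
A = 1, B = 0 ↦ 1  ≥
A = 1, B = 1/2 ↦ 1  ≥
A = 1, B = 1 ↦ 1  ≥
So 5 of the 9 assignments meet the threshold.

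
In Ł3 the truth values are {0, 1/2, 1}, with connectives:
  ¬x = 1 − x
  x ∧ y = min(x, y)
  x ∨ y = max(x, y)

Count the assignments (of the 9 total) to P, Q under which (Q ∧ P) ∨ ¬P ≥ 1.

P = 0, Q = 0 ↦ 1  ≥
P = 0, Q = 1/2 ↦ 1  ≥
P = 0, Q = 1 ↦ 1  ≥
P = 1/2, Q = 0 ↦ 1/2  <
P = 1/2, Q = 1/2 ↦ 1/2  <
P = 1/2, Q = 1 ↦ 1/2  <
P = 1, Q = 0 ↦ 0  <
P = 1, Q = 1/2 ↦ 1/2  <
P = 1, Q = 1 ↦ 1  ≥
So 4 of the 9 assignments meet the threshold.

4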